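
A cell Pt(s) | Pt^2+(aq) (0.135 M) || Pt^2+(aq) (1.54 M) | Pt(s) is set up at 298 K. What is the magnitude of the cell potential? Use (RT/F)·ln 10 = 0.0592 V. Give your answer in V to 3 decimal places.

0.031 V

For a concentration cell E°cell = 0, since both electrodes use the same couple.
The compartment with the higher Pt^2+(aq) concentration (1.54 M) acts as the cathode; ions are reduced there and produced at the dilute (0.135 M) anode.
With n = 2, Ecell = −(0.0592/2)·log([dilute]/[conc]) = −(0.0592/2)·log(0.135/1.54) = +0.031 V.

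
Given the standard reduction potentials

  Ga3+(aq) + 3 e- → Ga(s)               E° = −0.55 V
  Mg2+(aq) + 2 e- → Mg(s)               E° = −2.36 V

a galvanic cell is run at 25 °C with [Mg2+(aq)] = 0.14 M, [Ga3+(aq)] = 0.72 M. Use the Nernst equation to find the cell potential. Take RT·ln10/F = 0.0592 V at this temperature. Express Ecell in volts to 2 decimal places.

+1.83 V

The Ga³⁺/Ga couple has the more positive E°, so it is the cathode; Mg²⁺/Mg is the anode.
The standard potential is −0.55 − (−2.36) = +1.81 V and the balanced reaction transfers n = 6 electrons.
For the overall reaction 2 Ga3+(aq) + 3 Mg(s) → 2 Ga(s) + 3 Mg2+(aq), Q = [Mg2+(aq)]^3 / [Ga3+(aq)]^2 = 0.00529, giving log Q = −2.276.
E = E° − (0.0592/n)·log Q = +1.81 − (0.0592/6)(−2.276) = +1.83 V.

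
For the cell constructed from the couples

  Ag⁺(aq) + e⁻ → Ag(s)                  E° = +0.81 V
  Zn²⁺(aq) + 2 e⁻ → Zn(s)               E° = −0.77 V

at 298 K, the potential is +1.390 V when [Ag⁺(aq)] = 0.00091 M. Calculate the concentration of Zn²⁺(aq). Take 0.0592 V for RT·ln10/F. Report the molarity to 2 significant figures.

Ag⁺/Ag is the cathode (higher E°); E°cell = +0.81 − (−0.77) = +1.58 V with n = 2.
Since E = E° − (0.0592/n)·log Q, log Q = n(E° − E)/0.0592 = 6.419.
The balanced reaction is 2 Ag⁺(aq) + Zn(s) → 2 Ag(s) + Zn²⁺(aq), so Q = [Zn²⁺(aq)] / [Ag⁺(aq)]^2.
Substituting the known concentrations and solving, log [Zn²⁺(aq)] = 0.337 and [Zn²⁺(aq)] = 2.2 M.

2.2 M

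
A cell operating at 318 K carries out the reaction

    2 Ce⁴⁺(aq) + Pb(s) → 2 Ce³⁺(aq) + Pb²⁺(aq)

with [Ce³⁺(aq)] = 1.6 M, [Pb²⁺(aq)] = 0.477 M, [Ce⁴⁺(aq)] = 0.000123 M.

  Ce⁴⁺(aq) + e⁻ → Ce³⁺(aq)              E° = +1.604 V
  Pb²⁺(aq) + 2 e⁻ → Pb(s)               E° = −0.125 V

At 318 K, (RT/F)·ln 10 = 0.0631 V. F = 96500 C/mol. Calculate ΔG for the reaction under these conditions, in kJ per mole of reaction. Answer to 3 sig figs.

−286 kJ/mol

The standard cell potential is +1.604 − (−0.125) = +1.729 V, with n = 2 electrons in the balanced equation.
Q = ([Ce³⁺(aq)]^2·[Pb²⁺(aq)]) / [Ce⁴⁺(aq)]^2 = 8.07×10^7, so log Q = 7.907 and E = +1.729 − (0.0631/2)(7.907) = +1.4795 V.
Then ΔG = −nFE = −2 × 96500 × +1.4795 J/mol = −286 kJ/mol.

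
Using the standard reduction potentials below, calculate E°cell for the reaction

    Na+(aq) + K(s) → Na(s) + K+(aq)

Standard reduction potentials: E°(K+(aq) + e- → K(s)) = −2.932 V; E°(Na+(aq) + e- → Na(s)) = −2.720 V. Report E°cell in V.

+0.212 V

In the reaction as written, Na+(aq) is reduced (cathode) and K+(aq) is produced by oxidation at the anode.
E°cell = E°(cathode) − E°(anode) = −2.720 − (−2.932) = +0.212 V.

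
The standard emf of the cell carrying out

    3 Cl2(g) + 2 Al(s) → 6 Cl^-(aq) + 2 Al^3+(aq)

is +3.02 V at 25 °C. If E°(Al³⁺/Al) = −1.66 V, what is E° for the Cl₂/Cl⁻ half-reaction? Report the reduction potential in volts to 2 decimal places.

In the reaction as written the Cl₂/Cl⁻ couple is reduced (cathode) and Al³⁺/Al is oxidized (anode), so E°cell = E°(Cl₂/Cl⁻) − E°(Al³⁺/Al).
E°(Cl₂/Cl⁻) = E°cell + E°(anode) = +3.02 + (−1.66) = +1.36 V.

+1.36 V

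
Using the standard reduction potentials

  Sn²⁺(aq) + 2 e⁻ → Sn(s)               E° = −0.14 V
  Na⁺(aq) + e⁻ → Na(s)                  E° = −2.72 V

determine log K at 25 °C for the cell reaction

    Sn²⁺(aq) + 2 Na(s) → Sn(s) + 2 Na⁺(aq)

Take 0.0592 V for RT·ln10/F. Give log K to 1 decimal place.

log K = 87.2

The Sn²⁺/Sn couple is reduced (cathode); E°cell = −0.14 − (−2.72) = +2.58 V with n = 2.
At equilibrium E = 0, so log K = nE°cell / 0.0592 = (2)(+2.58) / 0.0592 = 87.2.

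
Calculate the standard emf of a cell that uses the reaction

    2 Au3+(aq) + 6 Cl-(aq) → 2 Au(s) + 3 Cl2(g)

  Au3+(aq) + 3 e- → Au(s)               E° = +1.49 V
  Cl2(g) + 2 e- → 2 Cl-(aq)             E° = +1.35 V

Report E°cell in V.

+0.14 V

Au3+(aq) gains electrons, so the Au³⁺/Au couple is the cathode; the Cl₂/Cl⁻ couple is the anode.
E°cell = E°(cathode) − E°(anode) = +1.49 − (+1.35) = +0.14 V.
The positive value indicates the reaction is spontaneous as written.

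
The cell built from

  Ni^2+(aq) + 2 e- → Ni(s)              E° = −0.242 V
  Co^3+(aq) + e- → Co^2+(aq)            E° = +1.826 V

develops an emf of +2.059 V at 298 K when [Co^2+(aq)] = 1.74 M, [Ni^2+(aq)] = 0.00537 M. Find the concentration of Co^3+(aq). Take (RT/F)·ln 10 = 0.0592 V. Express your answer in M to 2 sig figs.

0.090 M

With Co³⁺/Co²⁺ at the cathode and Ni²⁺/Ni at the anode, E°cell = +1.826 − (−0.242) = +2.068 V (n = 2).
Rearranging E = E° − (0.0592/n)·log Q gives log Q = 2(+2.068 − (+2.059))/0.0592 = 0.304.
For 2 Co^3+(aq) + Ni(s) → 2 Co^2+(aq) + Ni^2+(aq), the reaction quotient is Q = ([Co^2+(aq)]^2·[Ni^2+(aq)]) / [Co^3+(aq)]^2.
Solving for the unknown gives log [Co^3+(aq)] = −1.046, so [Co^3+(aq)] ≈ 0.090 M.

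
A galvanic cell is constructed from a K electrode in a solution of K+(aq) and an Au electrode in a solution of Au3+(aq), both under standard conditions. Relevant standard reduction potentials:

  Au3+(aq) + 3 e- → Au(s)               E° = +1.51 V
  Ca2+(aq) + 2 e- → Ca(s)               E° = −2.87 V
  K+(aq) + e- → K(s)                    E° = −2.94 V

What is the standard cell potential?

+4.45 V

The Au³⁺/Au couple has the higher E°, so Au ion is reduced (cathode) and K is oxidized (anode).
E°cell = E°(cathode) − E°(anode) = +1.51 − (−2.94) = +4.45 V.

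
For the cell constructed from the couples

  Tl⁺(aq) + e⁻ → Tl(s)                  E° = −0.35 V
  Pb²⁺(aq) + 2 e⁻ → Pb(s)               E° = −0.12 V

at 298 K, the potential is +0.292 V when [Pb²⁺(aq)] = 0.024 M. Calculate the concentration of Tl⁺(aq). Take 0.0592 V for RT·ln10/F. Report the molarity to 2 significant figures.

0.014 M

The Pb²⁺/Pb couple has the larger reduction potential, so it is the cathode: E°cell = −0.12 − (−0.35) = +0.23 V and n = 2.
Rearranging E = E° − (0.0592/n)·log Q gives log Q = 2(+0.23 − (+0.292))/0.0592 = −2.095.
Balancing electrons gives Pb²⁺(aq) + 2 Tl(s) → Pb(s) + 2 Tl⁺(aq); thus Q = [Tl⁺(aq)]^2 / [Pb²⁺(aq)].
Substituting the known concentrations and solving, log [Tl⁺(aq)] = −1.857 and [Tl⁺(aq)] = 0.014 M.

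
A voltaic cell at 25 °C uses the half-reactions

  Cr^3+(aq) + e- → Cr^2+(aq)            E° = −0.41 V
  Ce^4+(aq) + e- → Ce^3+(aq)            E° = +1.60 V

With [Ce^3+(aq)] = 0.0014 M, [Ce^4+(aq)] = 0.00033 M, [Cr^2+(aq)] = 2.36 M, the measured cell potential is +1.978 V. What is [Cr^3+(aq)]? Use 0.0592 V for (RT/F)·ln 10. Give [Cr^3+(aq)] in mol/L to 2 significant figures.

1.9 M

With Ce⁴⁺/Ce³⁺ at the cathode and Cr³⁺/Cr²⁺ at the anode, E°cell = +1.60 − (−0.41) = +2.01 V (n = 1).
Since E = E° − (0.0592/n)·log Q, log Q = n(E° − E)/0.0592 = 0.541.
For Ce^4+(aq) + Cr^2+(aq) → Ce^3+(aq) + Cr^3+(aq), the reaction quotient is Q = ([Ce^3+(aq)]·[Cr^3+(aq)]) / ([Ce^4+(aq)]·[Cr^2+(aq)]).
Solving for the unknown gives log [Cr^3+(aq)] = 0.286, so [Cr^3+(aq)] ≈ 1.9 M.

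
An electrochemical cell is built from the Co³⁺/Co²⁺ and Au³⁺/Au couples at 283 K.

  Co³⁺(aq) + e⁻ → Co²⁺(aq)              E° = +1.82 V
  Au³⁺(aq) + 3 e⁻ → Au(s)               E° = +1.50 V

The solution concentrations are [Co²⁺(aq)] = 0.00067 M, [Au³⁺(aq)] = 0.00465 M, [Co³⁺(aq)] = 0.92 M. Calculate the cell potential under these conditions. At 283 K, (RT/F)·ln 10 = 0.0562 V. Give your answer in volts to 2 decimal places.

The Co³⁺/Co²⁺ couple has the more positive E°, so it is the cathode; Au³⁺/Au is the anode.
E°cell = +1.82 − (+1.50) = +0.32 V, with n = 3 electrons transferred.
The balanced reaction is 3 Co³⁺(aq) + Au(s) → 3 Co²⁺(aq) + Au³⁺(aq), so Q = ([Co²⁺(aq)]^3·[Au³⁺(aq)]) / [Co³⁺(aq)]^3 = 1.8×10^−12 and log Q = −11.746.
By the Nernst equation, E = +0.32 − (0.0562/3)·(−11.746) = +0.54 V.

+0.54 V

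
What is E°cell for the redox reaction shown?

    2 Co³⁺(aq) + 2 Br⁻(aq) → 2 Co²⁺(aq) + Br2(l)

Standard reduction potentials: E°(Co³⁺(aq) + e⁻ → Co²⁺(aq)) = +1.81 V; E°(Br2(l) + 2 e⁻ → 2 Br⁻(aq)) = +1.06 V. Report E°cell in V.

Co³⁺(aq) gains electrons, so the Co³⁺/Co²⁺ couple is the cathode; the Br₂/Br⁻ couple is the anode.
E°cell = E°(cathode) − E°(anode) = +1.81 − (+1.06) = +0.75 V.

+0.75 V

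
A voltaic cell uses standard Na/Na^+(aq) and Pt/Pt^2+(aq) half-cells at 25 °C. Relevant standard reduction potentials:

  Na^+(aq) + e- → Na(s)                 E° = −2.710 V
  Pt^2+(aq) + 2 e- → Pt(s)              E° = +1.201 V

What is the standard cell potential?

+3.911 V

Of the two couples in this cell, the one with the more positive reduction potential is reduced at the cathode: here that is Pt²⁺/Pt (+1.201 V); Na⁺/Na (−2.710 V) is the anode.
E°cell = E°(cathode) − E°(anode) = +1.201 − (−2.710) = +3.911 V.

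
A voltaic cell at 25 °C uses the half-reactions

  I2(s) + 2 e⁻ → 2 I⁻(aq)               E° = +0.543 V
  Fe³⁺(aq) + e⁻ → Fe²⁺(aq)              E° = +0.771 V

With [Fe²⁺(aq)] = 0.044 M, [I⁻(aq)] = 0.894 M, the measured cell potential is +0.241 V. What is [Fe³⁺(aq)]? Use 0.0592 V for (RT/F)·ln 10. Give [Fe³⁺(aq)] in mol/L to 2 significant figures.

Fe³⁺/Fe²⁺ is the cathode (higher E°); E°cell = +0.771 − (+0.543) = +0.228 V with n = 2.
From the Nernst equation, log Q = n(E° − E)/0.0592 = 2·(+0.228 − (+0.241))/0.0592 = −0.439.
The balanced reaction is 2 Fe³⁺(aq) + 2 I⁻(aq) → 2 Fe²⁺(aq) + I2(s), so Q = [Fe²⁺(aq)]^2 / ([Fe³⁺(aq)]^2·[I⁻(aq)]^2).
Substituting the known concentrations and solving, log [Fe³⁺(aq)] = −1.088 and [Fe³⁺(aq)] = 0.082 M.

0.082 M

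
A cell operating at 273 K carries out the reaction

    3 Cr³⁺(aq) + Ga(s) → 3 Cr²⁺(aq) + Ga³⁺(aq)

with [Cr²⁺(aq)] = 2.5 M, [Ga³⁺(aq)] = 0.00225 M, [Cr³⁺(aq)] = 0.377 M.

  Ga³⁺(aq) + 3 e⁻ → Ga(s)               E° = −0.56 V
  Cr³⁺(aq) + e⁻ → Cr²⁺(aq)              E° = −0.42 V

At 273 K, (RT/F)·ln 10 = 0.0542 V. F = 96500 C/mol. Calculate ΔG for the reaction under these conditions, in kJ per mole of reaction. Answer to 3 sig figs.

With Cr³⁺/Cr²⁺ reduced at the cathode, E°cell = −0.42 − (−0.56) = +0.14 V and n = 3.
The reaction quotient is ([Cr²⁺(aq)]^3·[Ga³⁺(aq)]) / [Cr³⁺(aq)]^3 = 0.656; by Nernst, E = +0.14 − (0.0542/3)(−0.183) = +0.1433 V.
Finally ΔG = −nFE = −(3)(96500 C/mol)(+0.1433 V) = −41.5 kJ/mol.

−41.5 kJ/mol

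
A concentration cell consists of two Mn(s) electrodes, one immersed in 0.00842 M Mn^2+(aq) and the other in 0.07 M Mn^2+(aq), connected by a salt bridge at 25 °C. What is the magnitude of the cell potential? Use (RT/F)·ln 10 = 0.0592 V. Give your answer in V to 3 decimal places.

For a concentration cell E°cell = 0, since both electrodes use the same couple.
The compartment with the higher Mn^2+(aq) concentration (0.07 M) acts as the cathode; ions are reduced there and produced at the dilute (0.00842 M) anode.
With n = 2, Ecell = −(0.0592/2)·log([dilute]/[conc]) = −(0.0592/2)·log(0.00842/0.07) = +0.027 V.

0.027 V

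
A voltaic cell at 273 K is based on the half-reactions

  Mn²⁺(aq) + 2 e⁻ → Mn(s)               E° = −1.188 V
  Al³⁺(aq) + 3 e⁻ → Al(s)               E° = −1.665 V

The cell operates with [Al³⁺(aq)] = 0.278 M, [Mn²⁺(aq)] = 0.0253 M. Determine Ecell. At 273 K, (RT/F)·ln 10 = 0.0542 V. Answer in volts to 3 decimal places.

+0.444 V

Since E°(Mn²⁺/Mn) > E°(Al³⁺/Al), Mn²⁺/Mn serves as the cathode.
E°cell = E°cat − E°an = −1.188 − (−1.665) = +0.477 V; n = 6.
The balanced reaction is 3 Mn²⁺(aq) + 2 Al(s) → 3 Mn(s) + 2 Al³⁺(aq), so Q = [Al³⁺(aq)]^2 / [Mn²⁺(aq)]^3 = 4.77×10^3 and log Q = 3.679.
Applying E = E° − (RT ln10/nF)·log Q gives +0.477 − (0.0542/6)(3.679) = +0.444 V.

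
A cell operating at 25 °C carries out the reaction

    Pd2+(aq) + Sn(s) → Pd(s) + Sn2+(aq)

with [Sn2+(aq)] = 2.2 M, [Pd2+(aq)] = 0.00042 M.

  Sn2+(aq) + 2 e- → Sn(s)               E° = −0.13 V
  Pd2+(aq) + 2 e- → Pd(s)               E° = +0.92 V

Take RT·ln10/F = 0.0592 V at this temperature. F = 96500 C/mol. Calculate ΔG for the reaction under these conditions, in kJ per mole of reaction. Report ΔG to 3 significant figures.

−181 kJ/mol

E°cell = +0.92 − (−0.13) = +1.05 V; the balanced reaction transfers n = 2 electrons.
Q = [Sn2+(aq)] / [Pd2+(aq)] = 5.24×10^3, so log Q = 3.719 and E = +1.05 − (0.0592/2)(3.719) = +0.9399 V.
Then ΔG = −nFE = −2 × 96500 × +0.9399 J/mol = −181 kJ/mol.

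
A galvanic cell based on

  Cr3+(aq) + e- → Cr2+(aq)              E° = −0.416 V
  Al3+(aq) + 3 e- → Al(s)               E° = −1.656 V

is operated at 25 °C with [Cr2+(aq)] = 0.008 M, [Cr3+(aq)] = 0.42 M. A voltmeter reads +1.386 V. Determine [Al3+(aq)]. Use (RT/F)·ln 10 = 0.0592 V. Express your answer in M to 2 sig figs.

0.0058 M

With Cr³⁺/Cr²⁺ at the cathode and Al³⁺/Al at the anode, E°cell = −0.416 − (−1.656) = +1.240 V (n = 3).
Rearranging E = E° − (0.0592/n)·log Q gives log Q = 3(+1.240 − (+1.386))/0.0592 = −7.399.
The balanced reaction is 3 Cr3+(aq) + Al(s) → 3 Cr2+(aq) + Al3+(aq), so Q = ([Cr2+(aq)]^3·[Al3+(aq)]) / [Cr3+(aq)]^3.
Substituting the known concentrations and solving, log [Al3+(aq)] = −2.239 and [Al3+(aq)] = 0.0058 M.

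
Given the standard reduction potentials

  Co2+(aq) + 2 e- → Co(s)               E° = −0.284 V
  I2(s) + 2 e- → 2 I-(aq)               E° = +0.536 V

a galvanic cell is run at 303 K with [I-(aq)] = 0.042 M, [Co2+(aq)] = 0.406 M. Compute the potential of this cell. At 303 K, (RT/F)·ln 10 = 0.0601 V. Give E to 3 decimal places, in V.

+0.915 V

The I₂/I⁻ couple has the more positive E°, so it is the cathode; Co²⁺/Co is the anode.
E°cell = E°cat − E°an = +0.536 − (−0.284) = +0.820 V; n = 2.
The balanced reaction is I2(s) + Co(s) → 2 I-(aq) + Co2+(aq), so Q = [I-(aq)]^2·[Co2+(aq)] = 0.000716 and log Q = −3.145.
Applying E = E° − (RT ln10/nF)·log Q gives +0.820 − (0.0601/2)(−3.145) = +0.915 V.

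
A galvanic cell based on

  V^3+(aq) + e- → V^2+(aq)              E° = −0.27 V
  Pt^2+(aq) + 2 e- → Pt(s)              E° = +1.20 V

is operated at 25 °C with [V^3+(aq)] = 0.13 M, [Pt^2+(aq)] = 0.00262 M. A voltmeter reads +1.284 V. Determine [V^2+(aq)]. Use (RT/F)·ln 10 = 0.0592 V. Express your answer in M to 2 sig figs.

With Pt²⁺/Pt at the cathode and V³⁺/V²⁺ at the anode, E°cell = +1.20 − (−0.27) = +1.47 V (n = 2).
From the Nernst equation, log Q = n(E° − E)/0.0592 = 2·(+1.47 − (+1.284))/0.0592 = 6.284.
For Pt^2+(aq) + 2 V^2+(aq) → Pt(s) + 2 V^3+(aq), the reaction quotient is Q = [V^3+(aq)]^2 / ([Pt^2+(aq)]·[V^2+(aq)]^2).
Solving for the unknown gives log [V^2+(aq)] = −2.737, so [V^2+(aq)] ≈ 0.0018 M.

0.0018 M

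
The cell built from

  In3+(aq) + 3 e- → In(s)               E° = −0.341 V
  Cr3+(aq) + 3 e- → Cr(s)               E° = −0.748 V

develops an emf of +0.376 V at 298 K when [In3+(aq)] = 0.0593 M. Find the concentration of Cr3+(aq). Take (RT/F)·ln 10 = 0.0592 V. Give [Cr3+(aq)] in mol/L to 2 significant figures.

The In³⁺/In couple has the larger reduction potential, so it is the cathode: E°cell = −0.341 − (−0.748) = +0.407 V and n = 3.
Since E = E° − (0.0592/n)·log Q, log Q = n(E° − E)/0.0592 = 1.571.
Balancing electrons gives In3+(aq) + Cr(s) → In(s) + Cr3+(aq); thus Q = [Cr3+(aq)] / [In3+(aq)].
Isolating [Cr3+(aq)] in Q = 10^{1.571} yields log [Cr3+(aq)] = 0.344, i.e. 2.2 M.

2.2 M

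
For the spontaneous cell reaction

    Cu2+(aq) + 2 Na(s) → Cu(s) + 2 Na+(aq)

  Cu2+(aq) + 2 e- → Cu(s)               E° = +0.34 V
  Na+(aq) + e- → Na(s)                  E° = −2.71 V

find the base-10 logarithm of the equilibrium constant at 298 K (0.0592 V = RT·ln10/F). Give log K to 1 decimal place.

The Cu²⁺/Cu couple is reduced (cathode); E°cell = +0.34 − (−2.71) = +3.05 V with n = 2.
At equilibrium E = 0, so log K = nE°cell / 0.0592 = (2)(+3.05) / 0.0592 = 103.0.

log K = 103.0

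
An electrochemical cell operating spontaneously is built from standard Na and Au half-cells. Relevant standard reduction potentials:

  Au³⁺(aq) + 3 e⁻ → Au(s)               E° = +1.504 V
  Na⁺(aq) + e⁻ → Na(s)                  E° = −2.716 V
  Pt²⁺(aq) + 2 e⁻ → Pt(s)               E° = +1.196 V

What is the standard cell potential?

+4.220 V

The Au³⁺/Au couple has the higher E°, so Au ion is reduced (cathode) and Na is oxidized (anode).
E°cell = E°(cathode) − E°(anode) = +1.504 − (−2.716) = +4.220 V.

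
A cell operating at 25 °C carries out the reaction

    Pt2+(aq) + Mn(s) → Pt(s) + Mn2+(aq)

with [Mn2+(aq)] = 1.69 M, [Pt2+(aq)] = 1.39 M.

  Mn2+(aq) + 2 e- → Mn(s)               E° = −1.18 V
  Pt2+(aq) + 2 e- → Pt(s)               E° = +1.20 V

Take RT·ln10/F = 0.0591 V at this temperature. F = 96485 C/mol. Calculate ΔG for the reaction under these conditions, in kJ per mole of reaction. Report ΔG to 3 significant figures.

With Pt²⁺/Pt reduced at the cathode, E°cell = +1.20 − (−1.18) = +2.38 V and n = 2.
Q = [Mn2+(aq)] / [Pt2+(aq)] = 1.22, so log Q = 0.085 and E = +2.38 − (0.0591/2)(0.085) = +2.3775 V.
Then ΔG = −nFE = −2 × 96485 × +2.3775 J/mol = −459 kJ/mol.

−459 kJ/mol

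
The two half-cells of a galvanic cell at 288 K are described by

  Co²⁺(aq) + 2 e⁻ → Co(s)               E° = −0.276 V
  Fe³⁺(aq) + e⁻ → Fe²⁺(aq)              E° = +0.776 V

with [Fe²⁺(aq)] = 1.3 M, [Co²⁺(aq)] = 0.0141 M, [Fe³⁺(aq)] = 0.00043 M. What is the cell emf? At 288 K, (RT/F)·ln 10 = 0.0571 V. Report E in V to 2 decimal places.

+0.91 V

The Fe³⁺/Fe²⁺ couple has the more positive E°, so it is the cathode; Co²⁺/Co is the anode.
E°cell = E°cat − E°an = +0.776 − (−0.276) = +1.052 V; n = 2.
The balanced reaction is 2 Fe³⁺(aq) + Co(s) → 2 Fe²⁺(aq) + Co²⁺(aq), so Q = ([Fe²⁺(aq)]^2·[Co²⁺(aq)]) / [Fe³⁺(aq)]^2 = 1.29×10^5 and log Q = 5.110.
By the Nernst equation, E = +1.052 − (0.0571/2)·(5.110) = +0.91 V.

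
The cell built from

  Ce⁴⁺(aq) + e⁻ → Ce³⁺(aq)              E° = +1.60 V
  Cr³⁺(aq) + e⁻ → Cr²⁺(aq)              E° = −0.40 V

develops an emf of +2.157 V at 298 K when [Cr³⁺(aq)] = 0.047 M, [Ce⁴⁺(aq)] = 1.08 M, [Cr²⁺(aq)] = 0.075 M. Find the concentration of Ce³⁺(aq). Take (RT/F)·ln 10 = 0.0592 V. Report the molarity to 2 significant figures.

With Ce⁴⁺/Ce³⁺ at the cathode and Cr³⁺/Cr²⁺ at the anode, E°cell = +1.60 − (−0.40) = +2.00 V (n = 1).
Rearranging E = E° − (0.0592/n)·log Q gives log Q = 1(+2.00 − (+2.157))/0.0592 = −2.652.
The balanced reaction is Ce⁴⁺(aq) + Cr²⁺(aq) → Ce³⁺(aq) + Cr³⁺(aq), so Q = ([Ce³⁺(aq)]·[Cr³⁺(aq)]) / ([Ce⁴⁺(aq)]·[Cr²⁺(aq)]).
Solving for the unknown gives log [Ce³⁺(aq)] = −2.416, so [Ce³⁺(aq)] ≈ 0.0038 M.

0.0038 M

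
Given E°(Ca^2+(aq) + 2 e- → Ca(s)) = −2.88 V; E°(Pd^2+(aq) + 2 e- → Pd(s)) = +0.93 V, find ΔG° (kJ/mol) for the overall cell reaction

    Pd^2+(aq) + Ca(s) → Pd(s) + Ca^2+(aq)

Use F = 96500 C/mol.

−735 kJ/mol

In the reaction as written Pd^2+(aq) is reduced, so the Pd²⁺/Pd couple is the cathode and Ca²⁺/Ca is the anode.
E°cell = +0.93 − (−2.88) = +3.81 V; balancing electrons gives n = 2.
ΔG° = −nFE°cell = −(2)(96500)(+3.81) J/mol = −735 kJ/mol.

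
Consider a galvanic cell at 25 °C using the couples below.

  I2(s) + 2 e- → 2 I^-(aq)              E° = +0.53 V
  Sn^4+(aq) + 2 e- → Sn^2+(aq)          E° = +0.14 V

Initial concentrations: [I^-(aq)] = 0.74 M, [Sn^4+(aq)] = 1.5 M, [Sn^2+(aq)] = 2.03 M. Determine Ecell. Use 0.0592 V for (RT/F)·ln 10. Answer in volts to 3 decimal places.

+0.402 V

The I₂/I⁻ couple has the more positive E°, so it is the cathode; Sn⁴⁺/Sn²⁺ is the anode.
The standard potential is +0.53 − (+0.14) = +0.39 V and the balanced reaction transfers n = 2 electrons.
Balancing gives I2(s) + Sn^2+(aq) → 2 I^-(aq) + Sn^4+(aq); hence Q = ([I^-(aq)]^2·[Sn^4+(aq)]) / [Sn^2+(aq)] = 0.405 (log Q = −0.393).
By the Nernst equation, E = +0.39 − (0.0592/2)·(−0.393) = +0.402 V.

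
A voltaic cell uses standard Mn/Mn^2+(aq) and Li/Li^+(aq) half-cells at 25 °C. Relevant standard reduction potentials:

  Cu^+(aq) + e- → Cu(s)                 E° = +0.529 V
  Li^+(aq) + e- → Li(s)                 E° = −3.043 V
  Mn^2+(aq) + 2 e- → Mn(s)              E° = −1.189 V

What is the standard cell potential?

+1.854 V

The Mn²⁺/Mn couple has the higher E°, so Mn ion is reduced (cathode) and Li is oxidized (anode).
E°cell = E°(cathode) − E°(anode) = −1.189 − (−3.043) = +1.854 V.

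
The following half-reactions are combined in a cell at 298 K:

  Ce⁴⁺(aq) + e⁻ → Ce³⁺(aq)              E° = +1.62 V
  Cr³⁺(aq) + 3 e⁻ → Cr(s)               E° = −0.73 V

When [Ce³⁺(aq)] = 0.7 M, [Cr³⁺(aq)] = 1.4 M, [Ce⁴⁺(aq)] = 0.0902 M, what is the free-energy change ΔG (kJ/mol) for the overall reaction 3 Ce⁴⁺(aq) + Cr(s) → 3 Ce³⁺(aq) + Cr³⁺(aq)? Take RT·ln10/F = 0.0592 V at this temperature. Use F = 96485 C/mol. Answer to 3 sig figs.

The standard cell potential is +1.62 − (−0.73) = +2.35 V, with n = 3 electrons in the balanced equation.
The reaction quotient is ([Ce³⁺(aq)]^3·[Cr³⁺(aq)]) / [Ce⁴⁺(aq)]^3 = 654; by Nernst, E = +2.35 − (0.0592/3)(2.816) = +2.2944 V.
Then ΔG = −nFE = −3 × 96485 × +2.2944 J/mol = −664 kJ/mol.

−664 kJ/mol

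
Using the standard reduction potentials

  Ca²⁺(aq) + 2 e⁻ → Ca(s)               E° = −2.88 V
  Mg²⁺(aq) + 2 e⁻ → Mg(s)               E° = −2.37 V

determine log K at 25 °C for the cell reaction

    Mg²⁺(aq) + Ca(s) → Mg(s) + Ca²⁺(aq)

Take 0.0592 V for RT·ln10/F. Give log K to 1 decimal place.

The Mg²⁺/Mg couple is reduced (cathode); E°cell = −2.37 − (−2.88) = +0.51 V with n = 2.
At equilibrium E = 0, so log K = nE°cell / 0.0592 = (2)(+0.51) / 0.0592 = 17.2.

log K = 17.2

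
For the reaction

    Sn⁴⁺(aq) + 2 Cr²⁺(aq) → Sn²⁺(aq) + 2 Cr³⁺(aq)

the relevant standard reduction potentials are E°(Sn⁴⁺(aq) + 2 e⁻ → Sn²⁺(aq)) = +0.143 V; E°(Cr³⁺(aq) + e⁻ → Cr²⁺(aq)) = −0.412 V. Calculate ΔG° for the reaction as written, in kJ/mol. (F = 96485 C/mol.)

−107 kJ/mol

In the reaction as written Sn⁴⁺(aq) is reduced, so the Sn⁴⁺/Sn²⁺ couple is the cathode and Cr³⁺/Cr²⁺ is the anode.
E°cell = +0.143 − (−0.412) = +0.555 V; balancing electrons gives n = 2.
ΔG° = −nFE°cell = −(2)(96485)(+0.555) J/mol = −107 kJ/mol.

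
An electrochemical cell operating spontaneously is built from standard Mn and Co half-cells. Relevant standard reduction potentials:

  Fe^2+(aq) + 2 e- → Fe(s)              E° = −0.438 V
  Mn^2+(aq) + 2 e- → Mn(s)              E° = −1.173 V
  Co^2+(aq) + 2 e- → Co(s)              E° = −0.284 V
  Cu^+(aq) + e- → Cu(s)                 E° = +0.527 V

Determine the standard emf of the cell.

+0.889 V

Of the two couples in this cell, the one with the more positive reduction potential is reduced at the cathode: here that is Co²⁺/Co (−0.284 V); Mn²⁺/Mn (−1.173 V) is the anode.
E°cell = E°(cathode) − E°(anode) = −0.284 − (−1.173) = +0.889 V.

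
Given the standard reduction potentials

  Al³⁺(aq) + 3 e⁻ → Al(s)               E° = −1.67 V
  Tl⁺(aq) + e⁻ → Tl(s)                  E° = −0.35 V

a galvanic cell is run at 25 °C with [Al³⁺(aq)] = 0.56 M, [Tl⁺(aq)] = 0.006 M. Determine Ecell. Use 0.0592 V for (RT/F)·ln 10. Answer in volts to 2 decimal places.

+1.19 V

Since E°(Tl⁺/Tl) > E°(Al³⁺/Al), Tl⁺/Tl serves as the cathode.
E°cell = −0.35 − (−1.67) = +1.32 V, with n = 3 electrons transferred.
Balancing gives 3 Tl⁺(aq) + Al(s) → 3 Tl(s) + Al³⁺(aq); hence Q = [Al³⁺(aq)] / [Tl⁺(aq)]^3 = 2.59×10^6 (log Q = 6.414).
Applying E = E° − (RT ln10/nF)·log Q gives +1.32 − (0.0592/3)(6.414) = +1.19 V.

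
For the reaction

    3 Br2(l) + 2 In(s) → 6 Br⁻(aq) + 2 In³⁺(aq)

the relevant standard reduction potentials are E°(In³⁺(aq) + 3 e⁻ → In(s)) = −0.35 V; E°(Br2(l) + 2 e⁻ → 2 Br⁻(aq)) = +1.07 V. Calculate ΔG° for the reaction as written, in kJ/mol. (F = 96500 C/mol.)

−822 kJ/mol

In the reaction as written Br2(l) is reduced, so the Br₂/Br⁻ couple is the cathode and In³⁺/In is the anode.
E°cell = +1.07 − (−0.35) = +1.42 V; balancing electrons gives n = 6.
ΔG° = −nFE°cell = −(6)(96500)(+1.42) J/mol = −822 kJ/mol.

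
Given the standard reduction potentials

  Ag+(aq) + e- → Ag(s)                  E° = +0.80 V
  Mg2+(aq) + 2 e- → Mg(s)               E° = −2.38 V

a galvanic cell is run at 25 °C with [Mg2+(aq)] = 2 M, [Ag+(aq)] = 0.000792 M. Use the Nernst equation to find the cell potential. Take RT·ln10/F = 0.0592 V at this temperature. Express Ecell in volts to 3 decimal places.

+2.987 V

Since E°(Ag⁺/Ag) > E°(Mg²⁺/Mg), Ag⁺/Ag serves as the cathode.
E°cell = E°cat − E°an = +0.80 − (−2.38) = +3.18 V; n = 2.
Balancing gives 2 Ag+(aq) + Mg(s) → 2 Ag(s) + Mg2+(aq); hence Q = [Mg2+(aq)] / [Ag+(aq)]^2 = 3.19×10^6 (log Q = 6.504).
By the Nernst equation, E = +3.18 − (0.0592/2)·(6.504) = +2.987 V.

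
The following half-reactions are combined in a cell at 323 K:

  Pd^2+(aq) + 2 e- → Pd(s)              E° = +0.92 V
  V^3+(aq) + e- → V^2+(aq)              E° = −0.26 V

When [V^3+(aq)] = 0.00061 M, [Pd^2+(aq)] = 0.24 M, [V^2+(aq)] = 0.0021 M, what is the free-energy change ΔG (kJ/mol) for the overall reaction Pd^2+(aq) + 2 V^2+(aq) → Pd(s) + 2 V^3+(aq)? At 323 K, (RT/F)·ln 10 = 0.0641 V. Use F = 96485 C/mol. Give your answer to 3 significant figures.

The standard cell potential is +0.92 − (−0.26) = +1.18 V, with n = 2 electrons in the balanced equation.
The reaction quotient is [V^3+(aq)]^2 / ([Pd^2+(aq)]·[V^2+(aq)]^2) = 0.352; by Nernst, E = +1.18 − (0.0641/2)(−0.454) = +1.1946 V.
ΔG = −nFE = −(2)(96485)(+1.1946) J/mol = −231 kJ/mol.

−231 kJ/mol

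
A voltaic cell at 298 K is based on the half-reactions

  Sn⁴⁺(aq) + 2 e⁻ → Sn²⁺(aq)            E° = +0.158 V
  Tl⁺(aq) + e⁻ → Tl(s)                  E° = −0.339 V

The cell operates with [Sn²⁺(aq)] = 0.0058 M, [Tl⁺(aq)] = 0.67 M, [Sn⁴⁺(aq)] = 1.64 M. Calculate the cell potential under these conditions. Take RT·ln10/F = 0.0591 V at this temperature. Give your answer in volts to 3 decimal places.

+0.580 V

Sn⁴⁺/Sn²⁺ is reduced (cathode, E° = +0.158 V) and Tl⁺/Tl is oxidized (anode).
E°cell = +0.158 − (−0.339) = +0.497 V, with n = 2 electrons transferred.
For the overall reaction Sn⁴⁺(aq) + 2 Tl(s) → Sn²⁺(aq) + 2 Tl⁺(aq), Q = ([Sn²⁺(aq)]·[Tl⁺(aq)]^2) / [Sn⁴⁺(aq)] = 0.00159, giving log Q = −2.799.
Applying E = E° − (RT ln10/nF)·log Q gives +0.497 − (0.0591/2)(−2.799) = +0.580 V.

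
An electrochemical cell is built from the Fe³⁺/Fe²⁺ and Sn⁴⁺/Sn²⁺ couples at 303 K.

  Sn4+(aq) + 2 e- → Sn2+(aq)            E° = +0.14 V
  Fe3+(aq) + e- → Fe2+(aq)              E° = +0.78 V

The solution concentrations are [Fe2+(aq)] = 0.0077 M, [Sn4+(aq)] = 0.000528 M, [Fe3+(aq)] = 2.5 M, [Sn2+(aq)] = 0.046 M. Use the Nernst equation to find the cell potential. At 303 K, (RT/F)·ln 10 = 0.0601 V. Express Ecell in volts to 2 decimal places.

Fe³⁺/Fe²⁺ is reduced (cathode, E° = +0.78 V) and Sn⁴⁺/Sn²⁺ is oxidized (anode).
E°cell = E°cat − E°an = +0.78 − (+0.14) = +0.64 V; n = 2.
For the overall reaction 2 Fe3+(aq) + Sn2+(aq) → 2 Fe2+(aq) + Sn4+(aq), Q = ([Fe2+(aq)]^2·[Sn4+(aq)]) / ([Fe3+(aq)]^2·[Sn2+(aq)]) = 1.09×10^−7, giving log Q = −6.963.
E = E° − (0.0601/n)·log Q = +0.64 − (0.0601/2)(−6.963) = +0.85 V.

+0.85 V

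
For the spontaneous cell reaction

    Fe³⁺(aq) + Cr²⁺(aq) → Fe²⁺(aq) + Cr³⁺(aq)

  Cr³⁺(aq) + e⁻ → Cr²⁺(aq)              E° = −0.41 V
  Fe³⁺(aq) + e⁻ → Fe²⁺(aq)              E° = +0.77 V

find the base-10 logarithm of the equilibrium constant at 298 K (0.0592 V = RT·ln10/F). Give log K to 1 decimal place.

log K = 19.9

The Fe³⁺/Fe²⁺ couple is reduced (cathode); E°cell = +0.77 − (−0.41) = +1.18 V with n = 1.
At equilibrium E = 0, so log K = nE°cell / 0.0592 = (1)(+1.18) / 0.0592 = 19.9.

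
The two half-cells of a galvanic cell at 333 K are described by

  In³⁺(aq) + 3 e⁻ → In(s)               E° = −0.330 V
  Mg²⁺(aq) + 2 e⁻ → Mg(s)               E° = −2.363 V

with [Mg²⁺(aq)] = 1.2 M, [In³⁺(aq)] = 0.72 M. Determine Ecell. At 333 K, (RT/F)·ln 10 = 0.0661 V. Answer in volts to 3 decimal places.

The In³⁺/In couple has the more positive E°, so it is the cathode; Mg²⁺/Mg is the anode.
E°cell = −0.330 − (−2.363) = +2.033 V, with n = 6 electrons transferred.
The balanced reaction is 2 In³⁺(aq) + 3 Mg(s) → 2 In(s) + 3 Mg²⁺(aq), so Q = [Mg²⁺(aq)]^3 / [In³⁺(aq)]^2 = 3.33 and log Q = 0.523.
By the Nernst equation, E = +2.033 − (0.0661/6)·(0.523) = +2.027 V.

+2.027 V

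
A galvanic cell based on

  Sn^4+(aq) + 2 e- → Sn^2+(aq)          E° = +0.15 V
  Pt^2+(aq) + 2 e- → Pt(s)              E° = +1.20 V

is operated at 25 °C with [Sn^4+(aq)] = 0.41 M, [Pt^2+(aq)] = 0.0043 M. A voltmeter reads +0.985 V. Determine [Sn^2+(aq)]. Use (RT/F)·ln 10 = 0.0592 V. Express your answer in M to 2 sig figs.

With Pt²⁺/Pt at the cathode and Sn⁴⁺/Sn²⁺ at the anode, E°cell = +1.20 − (+0.15) = +1.05 V (n = 2).
From the Nernst equation, log Q = n(E° − E)/0.0592 = 2·(+1.05 − (+0.985))/0.0592 = 2.196.
For Pt^2+(aq) + Sn^2+(aq) → Pt(s) + Sn^4+(aq), the reaction quotient is Q = [Sn^4+(aq)] / ([Pt^2+(aq)]·[Sn^2+(aq)]).
Substituting the known concentrations and solving, log [Sn^2+(aq)] = −0.217 and [Sn^2+(aq)] = 0.61 M.

0.61 M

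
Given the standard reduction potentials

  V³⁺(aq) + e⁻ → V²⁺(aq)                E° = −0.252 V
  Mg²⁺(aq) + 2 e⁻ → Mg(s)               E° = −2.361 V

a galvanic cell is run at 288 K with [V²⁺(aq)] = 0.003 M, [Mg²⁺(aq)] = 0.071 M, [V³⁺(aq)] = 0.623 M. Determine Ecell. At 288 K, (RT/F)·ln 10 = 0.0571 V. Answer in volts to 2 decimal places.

V³⁺/V²⁺ is reduced (cathode, E° = −0.252 V) and Mg²⁺/Mg is oxidized (anode).
The standard potential is −0.252 − (−2.361) = +2.109 V and the balanced reaction transfers n = 2 electrons.
The balanced reaction is 2 V³⁺(aq) + Mg(s) → 2 V²⁺(aq) + Mg²⁺(aq), so Q = ([V²⁺(aq)]^2·[Mg²⁺(aq)]) / [V³⁺(aq)]^2 = 1.65×10^−6 and log Q = −5.783.
By the Nernst equation, E = +2.109 − (0.0571/2)·(−5.783) = +2.27 V.

+2.27 V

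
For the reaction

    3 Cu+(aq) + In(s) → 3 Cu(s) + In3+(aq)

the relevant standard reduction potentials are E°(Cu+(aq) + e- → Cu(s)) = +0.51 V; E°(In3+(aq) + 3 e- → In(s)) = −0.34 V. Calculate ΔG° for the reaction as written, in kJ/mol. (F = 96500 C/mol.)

−246 kJ/mol

In the reaction as written Cu+(aq) is reduced, so the Cu⁺/Cu couple is the cathode and In³⁺/In is the anode.
E°cell = +0.51 − (−0.34) = +0.85 V; balancing electrons gives n = 3.
ΔG° = −nFE°cell = −(3)(96500)(+0.85) J/mol = −246 kJ/mol.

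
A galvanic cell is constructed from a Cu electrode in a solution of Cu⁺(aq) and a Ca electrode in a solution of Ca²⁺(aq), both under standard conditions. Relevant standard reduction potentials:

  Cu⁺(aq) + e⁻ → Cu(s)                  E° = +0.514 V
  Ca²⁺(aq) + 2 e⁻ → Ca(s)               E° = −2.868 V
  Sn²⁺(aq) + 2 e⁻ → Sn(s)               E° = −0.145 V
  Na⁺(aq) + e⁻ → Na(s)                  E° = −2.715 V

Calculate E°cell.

The Cu⁺/Cu couple has the higher E°, so Cu ion is reduced (cathode) and Ca is oxidized (anode).
E°cell = E°(cathode) − E°(anode) = +0.514 − (−2.868) = +3.382 V.

+3.382 V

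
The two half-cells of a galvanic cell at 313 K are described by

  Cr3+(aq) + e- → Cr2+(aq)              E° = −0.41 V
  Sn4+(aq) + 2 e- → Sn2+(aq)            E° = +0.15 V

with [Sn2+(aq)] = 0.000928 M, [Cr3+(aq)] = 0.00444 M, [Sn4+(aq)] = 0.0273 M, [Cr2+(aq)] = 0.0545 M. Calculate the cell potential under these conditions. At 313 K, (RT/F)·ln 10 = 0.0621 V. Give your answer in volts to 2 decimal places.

Since E°(Sn⁴⁺/Sn²⁺) > E°(Cr³⁺/Cr²⁺), Sn⁴⁺/Sn²⁺ serves as the cathode.
E°cell = +0.15 − (−0.41) = +0.56 V, with n = 2 electrons transferred.
The balanced reaction is Sn4+(aq) + 2 Cr2+(aq) → Sn2+(aq) + 2 Cr3+(aq), so Q = ([Sn2+(aq)]·[Cr3+(aq)]^2) / ([Sn4+(aq)]·[Cr2+(aq)]^2) = 0.000226 and log Q = −3.647.
By the Nernst equation, E = +0.56 − (0.0621/2)·(−3.647) = +0.67 V.

+0.67 V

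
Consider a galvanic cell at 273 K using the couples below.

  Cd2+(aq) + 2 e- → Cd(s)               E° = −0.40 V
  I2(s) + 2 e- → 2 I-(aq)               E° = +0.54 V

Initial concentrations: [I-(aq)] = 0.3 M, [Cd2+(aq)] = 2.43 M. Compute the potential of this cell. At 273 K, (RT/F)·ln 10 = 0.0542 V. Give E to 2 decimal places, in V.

+0.96 V

The I₂/I⁻ couple has the more positive E°, so it is the cathode; Cd²⁺/Cd is the anode.
E°cell = +0.54 − (−0.40) = +0.94 V, with n = 2 electrons transferred.
The balanced reaction is I2(s) + Cd(s) → 2 I-(aq) + Cd2+(aq), so Q = [I-(aq)]^2·[Cd2+(aq)] = 0.219 and log Q = −0.660.
By the Nernst equation, E = +0.94 − (0.0542/2)·(−0.660) = +0.96 V.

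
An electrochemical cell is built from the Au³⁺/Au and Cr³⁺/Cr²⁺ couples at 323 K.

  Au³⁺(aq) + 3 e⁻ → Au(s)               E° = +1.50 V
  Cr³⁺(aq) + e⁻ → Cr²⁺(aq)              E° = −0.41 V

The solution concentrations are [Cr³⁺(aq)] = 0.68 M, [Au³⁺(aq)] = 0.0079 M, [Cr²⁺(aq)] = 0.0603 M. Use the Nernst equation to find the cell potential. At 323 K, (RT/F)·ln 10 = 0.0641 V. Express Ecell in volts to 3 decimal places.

+1.798 V

Au³⁺/Au is reduced (cathode, E° = +1.50 V) and Cr³⁺/Cr²⁺ is oxidized (anode).
E°cell = E°cat − E°an = +1.50 − (−0.41) = +1.91 V; n = 3.
Balancing gives Au³⁺(aq) + 3 Cr²⁺(aq) → Au(s) + 3 Cr³⁺(aq); hence Q = [Cr³⁺(aq)]^3 / ([Au³⁺(aq)]·[Cr²⁺(aq)]^3) = 1.82×10^5 (log Q = 5.259).
Applying E = E° − (RT ln10/nF)·log Q gives +1.91 − (0.0641/3)(5.259) = +1.798 V.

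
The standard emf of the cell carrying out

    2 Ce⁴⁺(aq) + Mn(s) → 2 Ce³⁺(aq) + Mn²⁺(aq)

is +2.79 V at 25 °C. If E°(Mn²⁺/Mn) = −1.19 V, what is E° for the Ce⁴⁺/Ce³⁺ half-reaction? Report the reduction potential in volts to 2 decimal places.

In the reaction as written the Ce⁴⁺/Ce³⁺ couple is reduced (cathode) and Mn²⁺/Mn is oxidized (anode), so E°cell = E°(Ce⁴⁺/Ce³⁺) − E°(Mn²⁺/Mn).
E°(Ce⁴⁺/Ce³⁺) = E°cell + E°(anode) = +2.79 + (−1.19) = +1.60 V.

+1.60 V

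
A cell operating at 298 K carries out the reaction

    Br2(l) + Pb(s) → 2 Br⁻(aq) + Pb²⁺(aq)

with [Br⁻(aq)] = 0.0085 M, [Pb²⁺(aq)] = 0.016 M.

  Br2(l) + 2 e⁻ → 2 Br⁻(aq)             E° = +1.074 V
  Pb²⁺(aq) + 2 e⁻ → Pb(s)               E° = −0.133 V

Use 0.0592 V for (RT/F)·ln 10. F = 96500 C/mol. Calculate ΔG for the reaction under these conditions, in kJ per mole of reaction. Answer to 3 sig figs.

−267 kJ/mol

E°cell = +1.074 − (−0.133) = +1.207 V; the balanced reaction transfers n = 2 electrons.
The reaction quotient is [Br⁻(aq)]^2·[Pb²⁺(aq)] = 1.16×10^−6; by Nernst, E = +1.207 − (0.0592/2)(−5.937) = +1.3827 V.
Then ΔG = −nFE = −2 × 96500 × +1.3827 J/mol = −267 kJ/mol.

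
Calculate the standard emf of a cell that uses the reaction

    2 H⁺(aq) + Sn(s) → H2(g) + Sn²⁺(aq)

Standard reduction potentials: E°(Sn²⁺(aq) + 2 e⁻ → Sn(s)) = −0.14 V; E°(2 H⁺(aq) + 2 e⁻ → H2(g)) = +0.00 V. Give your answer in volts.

+0.14 V

H⁺(aq) gains electrons, so the 2H⁺/H₂ couple is the cathode; the Sn²⁺/Sn couple is the anode.
E°cell = E°(cathode) − E°(anode) = +0.00 − (−0.14) = +0.14 V.
The positive value indicates the reaction is spontaneous as written.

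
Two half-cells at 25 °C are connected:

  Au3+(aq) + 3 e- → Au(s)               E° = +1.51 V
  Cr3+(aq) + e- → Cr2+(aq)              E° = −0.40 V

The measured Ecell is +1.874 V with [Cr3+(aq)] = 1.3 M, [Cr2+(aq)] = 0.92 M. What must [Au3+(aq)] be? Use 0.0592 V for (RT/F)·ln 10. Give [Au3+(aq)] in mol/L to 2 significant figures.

The Au³⁺/Au couple has the larger reduction potential, so it is the cathode: E°cell = +1.51 − (−0.40) = +1.91 V and n = 3.
Since E = E° − (0.0592/n)·log Q, log Q = n(E° − E)/0.0592 = 1.824.
For Au3+(aq) + 3 Cr2+(aq) → Au(s) + 3 Cr3+(aq), the reaction quotient is Q = [Cr3+(aq)]^3 / ([Au3+(aq)]·[Cr2+(aq)]^3).
Isolating [Au3+(aq)] in Q = 10^{1.824} yields log [Au3+(aq)] = −1.374, i.e. 0.042 M.

0.042 M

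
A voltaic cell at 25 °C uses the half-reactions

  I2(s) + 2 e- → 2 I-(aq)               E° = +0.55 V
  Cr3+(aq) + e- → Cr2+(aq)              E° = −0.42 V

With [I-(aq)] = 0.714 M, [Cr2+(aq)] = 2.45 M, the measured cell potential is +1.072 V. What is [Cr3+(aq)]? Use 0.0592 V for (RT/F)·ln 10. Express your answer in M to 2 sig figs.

With I₂/I⁻ at the cathode and Cr³⁺/Cr²⁺ at the anode, E°cell = +0.55 − (−0.42) = +0.97 V (n = 2).
Since E = E° − (0.0592/n)·log Q, log Q = n(E° − E)/0.0592 = −3.446.
Balancing electrons gives I2(s) + 2 Cr2+(aq) → 2 I-(aq) + 2 Cr3+(aq); thus Q = ([I-(aq)]^2·[Cr3+(aq)]^2) / [Cr2+(aq)]^2.
Substituting the known concentrations and solving, log [Cr3+(aq)] = −1.188 and [Cr3+(aq)] = 0.065 M.

0.065 M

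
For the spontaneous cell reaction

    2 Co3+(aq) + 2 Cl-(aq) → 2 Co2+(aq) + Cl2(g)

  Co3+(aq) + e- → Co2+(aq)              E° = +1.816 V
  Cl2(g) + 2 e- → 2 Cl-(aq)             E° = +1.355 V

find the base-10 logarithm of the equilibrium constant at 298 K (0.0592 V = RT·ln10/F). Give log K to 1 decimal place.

log K = 15.6

The Co³⁺/Co²⁺ couple is reduced (cathode); E°cell = +1.816 − (+1.355) = +0.461 V with n = 2.
At equilibrium E = 0, so log K = nE°cell / 0.0592 = (2)(+0.461) / 0.0592 = 15.6.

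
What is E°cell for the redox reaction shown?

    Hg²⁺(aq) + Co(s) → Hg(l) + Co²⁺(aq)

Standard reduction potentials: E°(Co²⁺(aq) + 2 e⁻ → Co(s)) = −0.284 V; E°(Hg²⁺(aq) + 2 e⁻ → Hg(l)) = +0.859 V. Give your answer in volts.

In the reaction as written, Hg²⁺(aq) is reduced (cathode) and Co²⁺(aq) is produced by oxidation at the anode.
E°cell = E°(cathode) − E°(anode) = +0.859 − (−0.284) = +1.143 V.

+1.143 V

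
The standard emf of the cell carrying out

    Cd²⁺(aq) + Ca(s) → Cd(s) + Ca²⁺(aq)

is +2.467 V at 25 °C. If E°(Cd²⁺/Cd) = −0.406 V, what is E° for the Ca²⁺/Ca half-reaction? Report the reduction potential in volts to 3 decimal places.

In the reaction as written the Cd²⁺/Cd couple is reduced (cathode) and Ca²⁺/Ca is oxidized (anode), so E°cell = E°(Cd²⁺/Cd) − E°(Ca²⁺/Ca).
E°(Ca²⁺/Ca) = E°(cathode) − E°cell = −0.406 − (+2.467) = −2.873 V.

−2.873 V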